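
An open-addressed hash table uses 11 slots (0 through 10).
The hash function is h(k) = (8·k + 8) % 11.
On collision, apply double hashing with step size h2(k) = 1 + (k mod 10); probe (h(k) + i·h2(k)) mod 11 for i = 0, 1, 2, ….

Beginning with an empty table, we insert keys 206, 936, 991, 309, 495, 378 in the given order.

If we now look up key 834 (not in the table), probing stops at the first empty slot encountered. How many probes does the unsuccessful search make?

206 hashes to 6; slot 6 is free → place at 6.
936 hashes to 5; slot 5 is free → place at 5.
991 hashes to 5, h2=2; 5 taken → place at 7.
309 hashes to 5, h2=10; 5 taken → place at 4.
495 hashes to 8; slot 8 is free → place at 8.
378 hashes to 7, h2=9; 7,5 taken → place at 3.
Table: [-, -, -, 378, 309, 936, 206, 991, 495, -, -]
Lookup 834: h=3, h2=5, probe 3,8,2 → slot 2 empty, not found.

3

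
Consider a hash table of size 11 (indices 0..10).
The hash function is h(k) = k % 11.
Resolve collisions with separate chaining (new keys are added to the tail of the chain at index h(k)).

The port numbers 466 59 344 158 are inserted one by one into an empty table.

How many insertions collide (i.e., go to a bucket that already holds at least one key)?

2

466 -> bucket 4
59 -> bucket 4 (collision)
344 -> bucket 3
158 -> bucket 4 (collision)
Final buckets:
0: -
1: -
2: -
3: 344
4: 466 -> 59 -> 158
5: -
6: -
7: -
8: -
9: -
10: -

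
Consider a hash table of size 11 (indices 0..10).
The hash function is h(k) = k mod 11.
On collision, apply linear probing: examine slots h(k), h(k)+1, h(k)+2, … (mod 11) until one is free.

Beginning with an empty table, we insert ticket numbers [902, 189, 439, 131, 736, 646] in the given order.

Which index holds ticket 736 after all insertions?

902: h=0 -> slot 0
189: h=2 -> slot 2
439: h=10 -> slot 10
131: h=10, probe 10,0,1 -> slot 1
736: h=10, probe 10,0,1,2,3 -> slot 3
646: h=8 -> slot 8
Table: [902, 131, 189, 736, _, _, _, _, 646, _, 439]

3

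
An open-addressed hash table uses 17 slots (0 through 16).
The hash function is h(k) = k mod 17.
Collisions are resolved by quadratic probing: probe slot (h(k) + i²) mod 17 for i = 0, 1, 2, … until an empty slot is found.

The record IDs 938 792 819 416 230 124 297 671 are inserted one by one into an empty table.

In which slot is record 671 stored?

938: h=3 → slot 3
792: h=10 → slot 10
819: h=3, probe 3,4 → slot 4
416: h=8 → slot 8
230: h=9 → slot 9
124: h=5 → slot 5
297: h=8, probe 8,9,12 → slot 12
671: h=8, probe 8,9,12,0 → slot 0
Table: [671, ., ., 938, 819, 124, ., ., 416, 230, 792, ., 297, ., ., ., .]

0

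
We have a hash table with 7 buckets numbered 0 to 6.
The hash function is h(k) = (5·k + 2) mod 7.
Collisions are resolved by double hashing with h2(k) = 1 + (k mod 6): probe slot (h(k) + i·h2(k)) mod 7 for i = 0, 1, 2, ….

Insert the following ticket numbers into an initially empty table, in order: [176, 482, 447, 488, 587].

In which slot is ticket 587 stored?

3

176 hashes to 0; slot 0 is free => place at 0.
482 hashes to 4; slot 4 is free => place at 4.
447 hashes to 4, h2=4; 4 taken => place at 1.
488 hashes to 6; slot 6 is free => place at 6.
587 hashes to 4, h2=6; 4 taken => place at 3.
Table: [176, 447, -, 587, 482, -, 488]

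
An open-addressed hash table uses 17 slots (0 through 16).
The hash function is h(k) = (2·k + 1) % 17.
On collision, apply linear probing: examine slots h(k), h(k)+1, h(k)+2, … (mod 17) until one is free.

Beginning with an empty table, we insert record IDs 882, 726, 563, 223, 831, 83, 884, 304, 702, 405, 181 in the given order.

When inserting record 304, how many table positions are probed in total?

4

882: h=14 => slot 14
726: h=8 => slot 8
563: h=5 => slot 5
223: h=5, probe 5,6 => slot 6
831: h=14, probe 14,15 => slot 15
83: h=14, probe 14,15,16 => slot 16
884: h=1 => slot 1
304: h=14, probe 14,15,16,0 => slot 0
702: h=11 => slot 11
405: h=12 => slot 12
181: h=6, probe 6,7 => slot 7
Table: [304, 884, -, -, -, 563, 223, 181, 726, -, -, 702, 405, -, 882, 831, 83]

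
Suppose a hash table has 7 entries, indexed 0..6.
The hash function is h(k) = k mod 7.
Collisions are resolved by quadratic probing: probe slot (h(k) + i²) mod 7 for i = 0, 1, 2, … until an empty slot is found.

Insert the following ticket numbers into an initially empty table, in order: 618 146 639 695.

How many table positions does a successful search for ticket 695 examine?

4

618 hashes to 2; slot 2 is free → place at 2.
146 hashes to 6; slot 6 is free → place at 6.
639 hashes to 2; 2 taken → place at 3.
695 hashes to 2; 2,3,6 taken → place at 4.
Table: [_, _, 618, 639, 695, _, 146]
Lookup 695: h=2, probe 2,3,6,4 → found at 4.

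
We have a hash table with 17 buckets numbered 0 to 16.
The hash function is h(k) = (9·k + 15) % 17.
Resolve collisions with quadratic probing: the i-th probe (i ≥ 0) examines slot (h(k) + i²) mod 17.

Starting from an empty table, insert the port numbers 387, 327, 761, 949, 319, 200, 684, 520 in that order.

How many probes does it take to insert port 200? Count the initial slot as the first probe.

Insert 387: h=13, slot 13 empty => index 13.
Insert 327: h=0, slot 0 empty => index 0.
Insert 761: h=13, slot 13 occupied => index 14.
Insert 949: h=5, slot 5 empty => index 5.
Insert 319: h=13, slots 13,14,0,5 occupied => index 12.
Insert 200: h=13, slots 13,14,0,5,12 occupied => index 4.
Insert 684: h=0, slot 0 occupied => index 1.
Insert 520: h=3, slot 3 empty => index 3.
Table: [327, 684, _, 520, 200, 949, _, _, _, _, _, _, 319, 387, 761, _, _]

6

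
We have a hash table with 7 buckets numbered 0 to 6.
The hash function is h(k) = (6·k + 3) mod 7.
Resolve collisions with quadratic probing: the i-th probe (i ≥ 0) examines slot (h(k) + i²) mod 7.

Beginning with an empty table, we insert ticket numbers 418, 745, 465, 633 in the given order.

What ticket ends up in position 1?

465

Insert 418: h=5, slot 5 empty → index 5.
Insert 745: h=0, slot 0 empty → index 0.
Insert 465: h=0, slot 0 occupied → index 1.
Insert 633: h=0, slots 0,1 occupied → index 4.
Table: [745, 465, ∅, ∅, 633, 418, ∅]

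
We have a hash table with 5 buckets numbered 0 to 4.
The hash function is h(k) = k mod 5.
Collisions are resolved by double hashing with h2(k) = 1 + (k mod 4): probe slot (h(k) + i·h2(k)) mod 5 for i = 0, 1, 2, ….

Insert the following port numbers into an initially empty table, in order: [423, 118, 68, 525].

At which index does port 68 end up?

423: h=3 → slot 3
118: h=3, h2=3, probe 3,1 → slot 1
68: h=3, h2=1, probe 3,4 → slot 4
525: h=0 → slot 0
Table: [525, 118, ., 423, 68]

4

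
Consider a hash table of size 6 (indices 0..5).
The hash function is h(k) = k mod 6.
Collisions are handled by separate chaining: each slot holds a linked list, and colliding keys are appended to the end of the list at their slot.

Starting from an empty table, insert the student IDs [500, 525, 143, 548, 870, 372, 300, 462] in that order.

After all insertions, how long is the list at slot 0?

4

500 -> bucket 2
525 -> bucket 3
143 -> bucket 5
548 -> bucket 2 (collision)
870 -> bucket 0
372 -> bucket 0 (collision)
300 -> bucket 0 (collision)
462 -> bucket 0 (collision)
Final buckets:
0: 870 -> 372 -> 300 -> 462
1: .
2: 500 -> 548
3: 525
4: .
5: 143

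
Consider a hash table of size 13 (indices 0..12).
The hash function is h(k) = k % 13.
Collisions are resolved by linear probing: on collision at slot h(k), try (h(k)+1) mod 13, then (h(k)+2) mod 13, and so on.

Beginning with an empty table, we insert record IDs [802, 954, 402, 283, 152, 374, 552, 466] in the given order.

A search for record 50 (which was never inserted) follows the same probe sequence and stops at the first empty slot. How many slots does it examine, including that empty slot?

5

802: h=9 => slot 9
954: h=5 => slot 5
402: h=12 => slot 12
283: h=10 => slot 10
152: h=9, probe 9,10,11 => slot 11
374: h=10, probe 10,11,12,0 => slot 0
552: h=6 => slot 6
466: h=11, probe 11,12,0,1 => slot 1
Table: [374, 466, -, -, -, 954, 552, -, -, 802, 283, 152, 402]
Lookup 50: h=11, probe 11,12,0,1,2 → slot 2 empty, not found.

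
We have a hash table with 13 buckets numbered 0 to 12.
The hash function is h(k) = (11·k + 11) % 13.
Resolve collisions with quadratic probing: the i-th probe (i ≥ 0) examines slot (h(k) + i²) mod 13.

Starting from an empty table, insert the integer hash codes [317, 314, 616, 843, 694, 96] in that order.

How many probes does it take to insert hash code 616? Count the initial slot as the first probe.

2

Insert 317: h=1, slot 1 empty -> index 1.
Insert 314: h=7, slot 7 empty -> index 7.
Insert 616: h=1, slot 1 occupied -> index 2.
Insert 843: h=2, slot 2 occupied -> index 3.
Insert 694: h=1, slots 1,2 occupied -> index 5.
Insert 96: h=1, slots 1,2,5 occupied -> index 10.
Table: [-, 317, 616, 843, -, 694, -, 314, -, -, 96, -, -]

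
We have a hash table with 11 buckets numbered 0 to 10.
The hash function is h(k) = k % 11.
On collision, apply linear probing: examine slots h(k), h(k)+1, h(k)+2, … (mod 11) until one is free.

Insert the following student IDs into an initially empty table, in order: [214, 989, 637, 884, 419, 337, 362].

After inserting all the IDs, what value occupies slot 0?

214 hashes to 5; slot 5 is free → place at 5.
989 hashes to 10; slot 10 is free → place at 10.
637 hashes to 10; 10 taken → place at 0.
884 hashes to 4; slot 4 is free → place at 4.
419 hashes to 1; slot 1 is free → place at 1.
337 hashes to 7; slot 7 is free → place at 7.
362 hashes to 10; 10,0,1 taken → place at 2.
Table: [637, 419, 362, ∅, 884, 214, ∅, 337, ∅, ∅, 989]

637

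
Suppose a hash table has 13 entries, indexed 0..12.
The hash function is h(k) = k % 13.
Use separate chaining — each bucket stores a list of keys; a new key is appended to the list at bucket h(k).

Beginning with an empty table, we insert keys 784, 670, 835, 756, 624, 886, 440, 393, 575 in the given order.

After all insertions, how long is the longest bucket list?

3

Insert 784: h=4, bucket 4 empty -> new chain.
Insert 670: h=7, bucket 7 empty -> new chain.
Insert 835: h=3, bucket 3 empty -> new chain.
Insert 756: h=2, bucket 2 empty -> new chain.
Insert 624: h=0, bucket 0 empty -> new chain.
Insert 886: h=2, bucket 2 nonempty -> append to chain.
Insert 440: h=11, bucket 11 empty -> new chain.
Insert 393: h=3, bucket 3 nonempty -> append to chain.
Insert 575: h=3, bucket 3 nonempty -> append to chain.
Final buckets:
0: 624
1: -
2: 756 -> 886
3: 835 -> 393 -> 575
4: 784
5: -
6: -
7: 670
8: -
9: -
10: -
11: 440
12: -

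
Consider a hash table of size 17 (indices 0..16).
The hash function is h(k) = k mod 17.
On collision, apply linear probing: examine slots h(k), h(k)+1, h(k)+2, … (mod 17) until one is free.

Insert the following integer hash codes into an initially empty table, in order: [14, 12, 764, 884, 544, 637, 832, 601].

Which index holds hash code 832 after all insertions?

2

14: h=14 -> slot 14
12: h=12 -> slot 12
764: h=16 -> slot 16
884: h=0 -> slot 0
544: h=0, probe 0,1 -> slot 1
637: h=8 -> slot 8
832: h=16, probe 16,0,1,2 -> slot 2
601: h=6 -> slot 6
Table: [884, 544, 832, ., ., ., 601, ., 637, ., ., ., 12, ., 14, ., 764]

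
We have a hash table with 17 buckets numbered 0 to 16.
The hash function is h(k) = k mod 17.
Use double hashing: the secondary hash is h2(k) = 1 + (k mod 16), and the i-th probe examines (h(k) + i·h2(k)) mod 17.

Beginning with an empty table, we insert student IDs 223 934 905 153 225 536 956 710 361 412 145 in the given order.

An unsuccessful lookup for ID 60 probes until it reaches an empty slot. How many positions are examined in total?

3

Insert 223: h=2, slot 2 empty → index 2.
Insert 934: h=16, slot 16 empty → index 16.
Insert 905: h=4, slot 4 empty → index 4.
Insert 153: h=0, slot 0 empty → index 0.
Insert 225: h=4, h2=2, slot 4 occupied → index 6.
Insert 536: h=9, slot 9 empty → index 9.
Insert 956: h=4, h2=13, slots 4,0 occupied → index 13.
Insert 710: h=13, h2=7, slot 13 occupied → index 3.
Insert 361: h=4, h2=10, slot 4 occupied → index 14.
Insert 412: h=4, h2=13, slots 4,0,13,9 occupied → index 5.
Insert 145: h=9, h2=2, slot 9 occupied → index 11.
Table: [153, -, 223, 710, 905, 412, 225, -, -, 536, -, 145, -, 956, 361, -, 934]
Lookup 60: h=9, h2=13, probe 9,5,1 → slot 1 empty, not found.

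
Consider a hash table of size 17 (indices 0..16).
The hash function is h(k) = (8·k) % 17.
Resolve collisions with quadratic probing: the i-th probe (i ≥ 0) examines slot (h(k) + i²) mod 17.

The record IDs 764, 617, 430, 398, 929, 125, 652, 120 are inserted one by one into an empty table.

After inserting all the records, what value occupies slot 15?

652

764 hashes to 9; slot 9 is free => place at 9.
617 hashes to 6; slot 6 is free => place at 6.
430 hashes to 6; 6 taken => place at 7.
398 hashes to 5; slot 5 is free => place at 5.
929 hashes to 3; slot 3 is free => place at 3.
125 hashes to 14; slot 14 is free => place at 14.
652 hashes to 14; 14 taken => place at 15.
120 hashes to 8; slot 8 is free => place at 8.
Table: [_, _, _, 929, _, 398, 617, 430, 120, 764, _, _, _, _, 125, 652, _]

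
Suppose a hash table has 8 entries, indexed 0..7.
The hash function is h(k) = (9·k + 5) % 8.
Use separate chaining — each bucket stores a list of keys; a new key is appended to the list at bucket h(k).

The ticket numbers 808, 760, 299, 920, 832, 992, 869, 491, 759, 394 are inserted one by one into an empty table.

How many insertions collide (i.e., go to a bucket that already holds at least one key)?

5

Insert 808: h=5, bucket 5 empty -> new chain.
Insert 760: h=5, bucket 5 nonempty -> append to chain.
Insert 299: h=0, bucket 0 empty -> new chain.
Insert 920: h=5, bucket 5 nonempty -> append to chain.
Insert 832: h=5, bucket 5 nonempty -> append to chain.
Insert 992: h=5, bucket 5 nonempty -> append to chain.
Insert 869: h=2, bucket 2 empty -> new chain.
Insert 491: h=0, bucket 0 nonempty -> append to chain.
Insert 759: h=4, bucket 4 empty -> new chain.
Insert 394: h=7, bucket 7 empty -> new chain.
Final buckets:
0: 299 -> 491
1: _
2: 869
3: _
4: 759
5: 808 -> 760 -> 920 -> 832 -> 992
6: _
7: 394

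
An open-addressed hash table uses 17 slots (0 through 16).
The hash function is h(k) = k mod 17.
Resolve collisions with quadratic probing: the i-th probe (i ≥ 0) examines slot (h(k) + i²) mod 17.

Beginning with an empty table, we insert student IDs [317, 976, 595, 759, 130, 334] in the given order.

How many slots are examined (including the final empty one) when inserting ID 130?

3

Insert 317: h=11, slot 11 empty => index 11.
Insert 976: h=7, slot 7 empty => index 7.
Insert 595: h=0, slot 0 empty => index 0.
Insert 759: h=11, slot 11 occupied => index 12.
Insert 130: h=11, slots 11,12 occupied => index 15.
Insert 334: h=11, slots 11,12,15 occupied => index 3.
Table: [595, ∅, ∅, 334, ∅, ∅, ∅, 976, ∅, ∅, ∅, 317, 759, ∅, ∅, 130, ∅]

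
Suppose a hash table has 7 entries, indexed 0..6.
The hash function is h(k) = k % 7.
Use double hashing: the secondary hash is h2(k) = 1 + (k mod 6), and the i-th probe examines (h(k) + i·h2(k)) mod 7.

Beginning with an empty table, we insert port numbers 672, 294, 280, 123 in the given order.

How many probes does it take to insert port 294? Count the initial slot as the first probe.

2

672: h=0 -> slot 0
294: h=0, h2=1, probe 0,1 -> slot 1
280: h=0, h2=5, probe 0,5 -> slot 5
123: h=4 -> slot 4
Table: [672, 294, —, —, 123, 280, —]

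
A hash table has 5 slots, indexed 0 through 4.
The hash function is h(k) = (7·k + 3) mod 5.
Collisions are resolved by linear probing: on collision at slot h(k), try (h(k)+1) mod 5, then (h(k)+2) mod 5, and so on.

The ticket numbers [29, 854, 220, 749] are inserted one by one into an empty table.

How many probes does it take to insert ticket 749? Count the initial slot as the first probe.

29 hashes to 1; slot 1 is free → place at 1.
854 hashes to 1; 1 taken → place at 2.
220 hashes to 3; slot 3 is free → place at 3.
749 hashes to 1; 1,2,3 taken → place at 4.
Table: [∅, 29, 854, 220, 749]

4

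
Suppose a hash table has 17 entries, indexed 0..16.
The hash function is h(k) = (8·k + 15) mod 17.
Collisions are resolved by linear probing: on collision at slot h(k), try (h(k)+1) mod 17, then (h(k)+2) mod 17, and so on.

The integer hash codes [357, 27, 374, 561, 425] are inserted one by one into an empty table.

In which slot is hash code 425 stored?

357: h=15 => slot 15
27: h=10 => slot 10
374: h=15, probe 15,16 => slot 16
561: h=15, probe 15,16,0 => slot 0
425: h=15, probe 15,16,0,1 => slot 1
Table: [561, 425, -, -, -, -, -, -, -, -, 27, -, -, -, -, 357, 374]

1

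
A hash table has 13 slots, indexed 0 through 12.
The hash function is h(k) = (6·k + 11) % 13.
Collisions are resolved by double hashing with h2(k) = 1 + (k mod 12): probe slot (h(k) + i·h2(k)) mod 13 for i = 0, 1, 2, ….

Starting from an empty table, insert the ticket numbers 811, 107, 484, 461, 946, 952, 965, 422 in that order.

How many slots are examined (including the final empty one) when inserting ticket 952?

811 hashes to 2; slot 2 is free => place at 2.
107 hashes to 3; slot 3 is free => place at 3.
484 hashes to 3, h2=5; 3 taken => place at 8.
461 hashes to 8, h2=6; 8 taken => place at 1.
946 hashes to 6; slot 6 is free => place at 6.
952 hashes to 3, h2=5; 3,8 taken => place at 0.
965 hashes to 3, h2=6; 3 taken => place at 9.
422 hashes to 8, h2=3; 8 taken => place at 11.
Table: [952, 461, 811, 107, ∅, ∅, 946, ∅, 484, 965, ∅, 422, ∅]

3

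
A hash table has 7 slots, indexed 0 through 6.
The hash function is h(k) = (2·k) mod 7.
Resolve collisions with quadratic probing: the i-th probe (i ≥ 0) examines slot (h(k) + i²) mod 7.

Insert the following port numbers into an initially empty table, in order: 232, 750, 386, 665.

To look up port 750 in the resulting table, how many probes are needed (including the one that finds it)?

2

232 hashes to 2; slot 2 is free -> place at 2.
750 hashes to 2; 2 taken -> place at 3.
386 hashes to 2; 2,3 taken -> place at 6.
665 hashes to 0; slot 0 is free -> place at 0.
Table: [665, _, 232, 750, _, _, 386]
Lookup 750: h=2, probe 2,3 → found at 3.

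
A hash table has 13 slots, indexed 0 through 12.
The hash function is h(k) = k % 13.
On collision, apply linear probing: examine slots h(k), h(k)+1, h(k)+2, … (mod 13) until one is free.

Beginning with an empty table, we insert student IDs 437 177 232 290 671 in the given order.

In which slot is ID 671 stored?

437 hashes to 8; slot 8 is free -> place at 8.
177 hashes to 8; 8 taken -> place at 9.
232 hashes to 11; slot 11 is free -> place at 11.
290 hashes to 4; slot 4 is free -> place at 4.
671 hashes to 8; 8,9 taken -> place at 10.
Table: [-, -, -, -, 290, -, -, -, 437, 177, 671, 232, -]

10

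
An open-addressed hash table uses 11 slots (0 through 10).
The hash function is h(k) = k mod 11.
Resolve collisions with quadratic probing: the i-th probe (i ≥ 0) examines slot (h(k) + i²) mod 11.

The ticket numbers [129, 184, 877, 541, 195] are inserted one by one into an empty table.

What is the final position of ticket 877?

129: h=8 -> slot 8
184: h=8, probe 8,9 -> slot 9
877: h=8, probe 8,9,1 -> slot 1
541: h=2 -> slot 2
195: h=8, probe 8,9,1,6 -> slot 6
Table: [∅, 877, 541, ∅, ∅, ∅, 195, ∅, 129, 184, ∅]

1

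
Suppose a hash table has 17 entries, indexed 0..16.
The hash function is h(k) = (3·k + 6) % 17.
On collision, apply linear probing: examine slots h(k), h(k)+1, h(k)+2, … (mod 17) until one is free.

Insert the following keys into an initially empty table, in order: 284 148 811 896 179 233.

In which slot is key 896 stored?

11

284: h=8 → slot 8
148: h=8, probe 8,9 → slot 9
811: h=8, probe 8,9,10 → slot 10
896: h=8, probe 8,9,10,11 → slot 11
179: h=16 → slot 16
233: h=8, probe 8,9,10,11,12 → slot 12
Table: [∅, ∅, ∅, ∅, ∅, ∅, ∅, ∅, 284, 148, 811, 896, 233, ∅, ∅, ∅, 179]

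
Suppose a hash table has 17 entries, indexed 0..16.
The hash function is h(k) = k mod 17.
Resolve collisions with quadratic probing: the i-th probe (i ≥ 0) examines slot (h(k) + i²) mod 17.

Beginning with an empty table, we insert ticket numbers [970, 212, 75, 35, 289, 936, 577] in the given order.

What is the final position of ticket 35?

2

Insert 970: h=1, slot 1 empty => index 1.
Insert 212: h=8, slot 8 empty => index 8.
Insert 75: h=7, slot 7 empty => index 7.
Insert 35: h=1, slot 1 occupied => index 2.
Insert 289: h=0, slot 0 empty => index 0.
Insert 936: h=1, slots 1,2 occupied => index 5.
Insert 577: h=16, slot 16 empty => index 16.
Table: [289, 970, 35, ., ., 936, ., 75, 212, ., ., ., ., ., ., ., 577]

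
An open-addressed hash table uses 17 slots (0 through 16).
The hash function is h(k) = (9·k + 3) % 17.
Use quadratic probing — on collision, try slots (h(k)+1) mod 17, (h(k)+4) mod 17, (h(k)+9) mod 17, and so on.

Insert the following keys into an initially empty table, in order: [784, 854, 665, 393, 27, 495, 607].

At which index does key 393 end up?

Insert 784: h=4, slot 4 empty → index 4.
Insert 854: h=5, slot 5 empty → index 5.
Insert 665: h=4, slots 4,5 occupied → index 8.
Insert 393: h=4, slots 4,5,8 occupied → index 13.
Insert 27: h=8, slot 8 occupied → index 9.
Insert 495: h=4, slots 4,5,8,13 occupied → index 3.
Insert 607: h=9, slot 9 occupied → index 10.
Table: [_, _, _, 495, 784, 854, _, _, 665, 27, 607, _, _, 393, _, _, _]

13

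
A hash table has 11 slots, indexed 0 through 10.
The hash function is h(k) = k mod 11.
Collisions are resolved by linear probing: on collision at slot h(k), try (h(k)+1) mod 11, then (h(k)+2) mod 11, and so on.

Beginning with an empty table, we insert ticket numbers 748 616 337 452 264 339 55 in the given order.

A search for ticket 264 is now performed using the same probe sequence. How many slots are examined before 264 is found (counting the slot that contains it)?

Insert 748: h=0, slot 0 empty -> index 0.
Insert 616: h=0, slot 0 occupied -> index 1.
Insert 337: h=7, slot 7 empty -> index 7.
Insert 452: h=1, slot 1 occupied -> index 2.
Insert 264: h=0, slots 0,1,2 occupied -> index 3.
Insert 339: h=9, slot 9 empty -> index 9.
Insert 55: h=0, slots 0,1,2,3 occupied -> index 4.
Table: [748, 616, 452, 264, 55, —, —, 337, —, 339, —]
Lookup 264: h=0, probe 0,1,2,3 → found at 3.

4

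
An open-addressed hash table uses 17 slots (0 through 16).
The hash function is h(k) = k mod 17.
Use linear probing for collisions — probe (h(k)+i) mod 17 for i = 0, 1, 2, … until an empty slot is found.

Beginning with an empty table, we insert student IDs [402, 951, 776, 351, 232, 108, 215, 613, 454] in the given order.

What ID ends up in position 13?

402: h=11 → slot 11
951: h=16 → slot 16
776: h=11, probe 11,12 → slot 12
351: h=11, probe 11,12,13 → slot 13
232: h=11, probe 11,12,13,14 → slot 14
108: h=6 → slot 6
215: h=11, probe 11,12,13,14,15 → slot 15
613: h=1 → slot 1
454: h=12, probe 12,13,14,15,16,0 → slot 0
Table: [454, 613, _, _, _, _, 108, _, _, _, _, 402, 776, 351, 232, 215, 951]

351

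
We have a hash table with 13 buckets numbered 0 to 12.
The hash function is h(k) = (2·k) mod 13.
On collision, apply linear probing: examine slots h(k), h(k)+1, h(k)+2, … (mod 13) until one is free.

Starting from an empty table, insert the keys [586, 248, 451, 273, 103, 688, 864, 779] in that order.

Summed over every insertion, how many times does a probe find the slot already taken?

586 hashes to 2; slot 2 is free -> place at 2.
248 hashes to 2; 2 taken -> place at 3.
451 hashes to 5; slot 5 is free -> place at 5.
273 hashes to 0; slot 0 is free -> place at 0.
103 hashes to 11; slot 11 is free -> place at 11.
688 hashes to 11; 11 taken -> place at 12.
864 hashes to 12; 12,0 taken -> place at 1.
779 hashes to 11; 11,12,0,1,2,3 taken -> place at 4.
Table: [273, 864, 586, 248, 779, 451, _, _, _, _, _, 103, 688]

10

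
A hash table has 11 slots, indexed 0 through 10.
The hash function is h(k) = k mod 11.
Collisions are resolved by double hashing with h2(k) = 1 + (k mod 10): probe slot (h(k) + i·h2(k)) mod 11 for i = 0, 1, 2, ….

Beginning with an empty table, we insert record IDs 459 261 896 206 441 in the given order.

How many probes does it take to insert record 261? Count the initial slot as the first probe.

459: h=8 -> slot 8
261: h=8, h2=2, probe 8,10 -> slot 10
896: h=5 -> slot 5
206: h=8, h2=7, probe 8,4 -> slot 4
441: h=1 -> slot 1
Table: [∅, 441, ∅, ∅, 206, 896, ∅, ∅, 459, ∅, 261]

2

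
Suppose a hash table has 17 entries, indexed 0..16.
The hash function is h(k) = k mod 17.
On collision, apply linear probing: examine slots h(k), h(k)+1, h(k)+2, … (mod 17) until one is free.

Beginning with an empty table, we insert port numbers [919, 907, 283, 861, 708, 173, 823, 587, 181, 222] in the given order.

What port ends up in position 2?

919: h=1 -> slot 1
907: h=6 -> slot 6
283: h=11 -> slot 11
861: h=11, probe 11,12 -> slot 12
708: h=11, probe 11,12,13 -> slot 13
173: h=3 -> slot 3
823: h=7 -> slot 7
587: h=9 -> slot 9
181: h=11, probe 11,12,13,14 -> slot 14
222: h=1, probe 1,2 -> slot 2
Table: [—, 919, 222, 173, —, —, 907, 823, —, 587, —, 283, 861, 708, 181, —, —]

222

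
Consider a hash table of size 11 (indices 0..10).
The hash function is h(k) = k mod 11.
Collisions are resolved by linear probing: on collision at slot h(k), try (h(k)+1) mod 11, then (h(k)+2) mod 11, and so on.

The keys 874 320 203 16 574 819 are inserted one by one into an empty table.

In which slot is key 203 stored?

6

Insert 874: h=5, slot 5 empty -> index 5.
Insert 320: h=1, slot 1 empty -> index 1.
Insert 203: h=5, slot 5 occupied -> index 6.
Insert 16: h=5, slots 5,6 occupied -> index 7.
Insert 574: h=2, slot 2 empty -> index 2.
Insert 819: h=5, slots 5,6,7 occupied -> index 8.
Table: [-, 320, 574, -, -, 874, 203, 16, 819, -, -]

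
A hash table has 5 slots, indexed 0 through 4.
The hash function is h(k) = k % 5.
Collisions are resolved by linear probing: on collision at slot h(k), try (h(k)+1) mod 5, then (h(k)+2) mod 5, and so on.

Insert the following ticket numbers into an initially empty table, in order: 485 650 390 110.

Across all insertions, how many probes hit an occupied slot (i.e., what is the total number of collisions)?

6

485: h=0 => slot 0
650: h=0, probe 0,1 => slot 1
390: h=0, probe 0,1,2 => slot 2
110: h=0, probe 0,1,2,3 => slot 3
Table: [485, 650, 390, 110, —]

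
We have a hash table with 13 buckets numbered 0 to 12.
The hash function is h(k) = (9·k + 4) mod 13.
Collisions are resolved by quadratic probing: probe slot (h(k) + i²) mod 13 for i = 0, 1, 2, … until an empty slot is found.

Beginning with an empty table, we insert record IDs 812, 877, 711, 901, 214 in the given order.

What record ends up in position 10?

812 hashes to 6; slot 6 is free => place at 6.
877 hashes to 6; 6 taken => place at 7.
711 hashes to 7; 7 taken => place at 8.
901 hashes to 1; slot 1 is free => place at 1.
214 hashes to 6; 6,7 taken => place at 10.
Table: [., 901, ., ., ., ., 812, 877, 711, ., 214, ., .]

214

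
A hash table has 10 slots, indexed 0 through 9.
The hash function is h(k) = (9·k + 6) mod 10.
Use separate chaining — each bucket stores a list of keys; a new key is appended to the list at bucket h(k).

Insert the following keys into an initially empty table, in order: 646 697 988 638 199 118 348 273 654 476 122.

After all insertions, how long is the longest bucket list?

4

Insert 646: h=0, bucket 0 empty → new chain.
Insert 697: h=9, bucket 9 empty → new chain.
Insert 988: h=8, bucket 8 empty → new chain.
Insert 638: h=8, bucket 8 nonempty → append to chain.
Insert 199: h=7, bucket 7 empty → new chain.
Insert 118: h=8, bucket 8 nonempty → append to chain.
Insert 348: h=8, bucket 8 nonempty → append to chain.
Insert 273: h=3, bucket 3 empty → new chain.
Insert 654: h=2, bucket 2 empty → new chain.
Insert 476: h=0, bucket 0 nonempty → append to chain.
Insert 122: h=4, bucket 4 empty → new chain.
Final buckets:
0: 646 -> 476
1: ∅
2: 654
3: 273
4: 122
5: ∅
6: ∅
7: 199
8: 988 -> 638 -> 118 -> 348
9: 697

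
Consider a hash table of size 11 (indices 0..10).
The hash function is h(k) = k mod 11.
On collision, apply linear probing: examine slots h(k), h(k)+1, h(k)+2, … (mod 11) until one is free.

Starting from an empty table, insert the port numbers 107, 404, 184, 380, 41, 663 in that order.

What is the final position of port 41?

107 hashes to 8; slot 8 is free → place at 8.
404 hashes to 8; 8 taken → place at 9.
184 hashes to 8; 8,9 taken → place at 10.
380 hashes to 6; slot 6 is free → place at 6.
41 hashes to 8; 8,9,10 taken → place at 0.
663 hashes to 3; slot 3 is free → place at 3.
Table: [41, ∅, ∅, 663, ∅, ∅, 380, ∅, 107, 404, 184]

0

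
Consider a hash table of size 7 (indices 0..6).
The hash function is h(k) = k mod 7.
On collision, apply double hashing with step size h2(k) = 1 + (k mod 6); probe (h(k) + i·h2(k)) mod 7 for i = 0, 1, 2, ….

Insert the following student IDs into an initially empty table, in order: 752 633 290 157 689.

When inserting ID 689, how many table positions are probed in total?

2

752: h=3 => slot 3
633: h=3, h2=4, probe 3,0 => slot 0
290: h=3, h2=3, probe 3,6 => slot 6
157: h=3, h2=2, probe 3,5 => slot 5
689: h=3, h2=6, probe 3,2 => slot 2
Table: [633, ., 689, 752, ., 157, 290]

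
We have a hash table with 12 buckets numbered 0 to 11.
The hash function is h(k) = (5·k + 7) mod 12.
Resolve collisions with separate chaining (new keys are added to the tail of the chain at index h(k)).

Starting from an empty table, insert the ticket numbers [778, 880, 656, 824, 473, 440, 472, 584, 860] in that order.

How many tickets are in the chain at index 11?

778 → bucket 9
880 → bucket 3
656 → bucket 11
824 → bucket 11 (collision)
473 → bucket 8
440 → bucket 11 (collision)
472 → bucket 3 (collision)
584 → bucket 11 (collision)
860 → bucket 11 (collision)
Final buckets:
0: ∅
1: ∅
2: ∅
3: 880 -> 472
4: ∅
5: ∅
6: ∅
7: ∅
8: 473
9: 778
10: ∅
11: 656 -> 824 -> 440 -> 584 -> 860

5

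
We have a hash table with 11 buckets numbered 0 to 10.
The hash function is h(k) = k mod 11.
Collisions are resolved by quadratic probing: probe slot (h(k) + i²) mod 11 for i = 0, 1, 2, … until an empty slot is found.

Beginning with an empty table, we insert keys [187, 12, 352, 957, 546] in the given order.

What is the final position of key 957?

Insert 187: h=0, slot 0 empty -> index 0.
Insert 12: h=1, slot 1 empty -> index 1.
Insert 352: h=0, slots 0,1 occupied -> index 4.
Insert 957: h=0, slots 0,1,4 occupied -> index 9.
Insert 546: h=7, slot 7 empty -> index 7.
Table: [187, 12, ∅, ∅, 352, ∅, ∅, 546, ∅, 957, ∅]

9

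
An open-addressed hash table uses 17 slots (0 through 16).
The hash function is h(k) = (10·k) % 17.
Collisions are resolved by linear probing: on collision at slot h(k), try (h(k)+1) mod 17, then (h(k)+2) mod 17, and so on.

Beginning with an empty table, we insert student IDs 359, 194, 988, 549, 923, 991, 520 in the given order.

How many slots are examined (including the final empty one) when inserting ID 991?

3

359: h=3 → slot 3
194: h=2 → slot 2
988: h=3, probe 3,4 → slot 4
549: h=16 → slot 16
923: h=16, probe 16,0 → slot 0
991: h=16, probe 16,0,1 → slot 1
520: h=15 → slot 15
Table: [923, 991, 194, 359, 988, _, _, _, _, _, _, _, _, _, _, 520, 549]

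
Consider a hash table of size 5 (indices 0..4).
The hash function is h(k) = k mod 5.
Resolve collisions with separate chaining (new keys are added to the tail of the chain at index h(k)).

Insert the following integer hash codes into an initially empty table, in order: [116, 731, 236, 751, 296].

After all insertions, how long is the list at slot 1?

5

Insert 116: h=1, bucket 1 empty → new chain.
Insert 731: h=1, bucket 1 nonempty → append to chain.
Insert 236: h=1, bucket 1 nonempty → append to chain.
Insert 751: h=1, bucket 1 nonempty → append to chain.
Insert 296: h=1, bucket 1 nonempty → append to chain.
Final buckets:
0: -
1: 116 -> 731 -> 236 -> 751 -> 296
2: -
3: -
4: -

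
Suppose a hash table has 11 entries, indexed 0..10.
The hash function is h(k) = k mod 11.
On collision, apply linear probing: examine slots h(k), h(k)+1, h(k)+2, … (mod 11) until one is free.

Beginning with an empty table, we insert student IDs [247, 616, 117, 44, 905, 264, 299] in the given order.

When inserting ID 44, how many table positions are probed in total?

2

Insert 247: h=5, slot 5 empty => index 5.
Insert 616: h=0, slot 0 empty => index 0.
Insert 117: h=7, slot 7 empty => index 7.
Insert 44: h=0, slot 0 occupied => index 1.
Insert 905: h=3, slot 3 empty => index 3.
Insert 264: h=0, slots 0,1 occupied => index 2.
Insert 299: h=2, slots 2,3 occupied => index 4.
Table: [616, 44, 264, 905, 299, 247, ∅, 117, ∅, ∅, ∅]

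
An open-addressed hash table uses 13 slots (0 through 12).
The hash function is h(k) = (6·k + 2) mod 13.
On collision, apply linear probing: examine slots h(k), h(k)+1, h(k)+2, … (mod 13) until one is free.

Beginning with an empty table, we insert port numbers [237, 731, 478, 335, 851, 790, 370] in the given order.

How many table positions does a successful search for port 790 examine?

4

237: h=7 → slot 7
731: h=7, probe 7,8 → slot 8
478: h=10 → slot 10
335: h=10, probe 10,11 → slot 11
851: h=12 → slot 12
790: h=10, probe 10,11,12,0 → slot 0
370: h=12, probe 12,0,1 → slot 1
Table: [790, 370, ., ., ., ., ., 237, 731, ., 478, 335, 851]
Lookup 790: h=10, probe 10,11,12,0 → found at 0.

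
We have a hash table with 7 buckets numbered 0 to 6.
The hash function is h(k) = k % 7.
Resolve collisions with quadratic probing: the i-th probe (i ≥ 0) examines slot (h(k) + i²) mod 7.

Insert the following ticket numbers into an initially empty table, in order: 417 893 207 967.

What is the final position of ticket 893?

5

417: h=4 => slot 4
893: h=4, probe 4,5 => slot 5
207: h=4, probe 4,5,1 => slot 1
967: h=1, probe 1,2 => slot 2
Table: [∅, 207, 967, ∅, 417, 893, ∅]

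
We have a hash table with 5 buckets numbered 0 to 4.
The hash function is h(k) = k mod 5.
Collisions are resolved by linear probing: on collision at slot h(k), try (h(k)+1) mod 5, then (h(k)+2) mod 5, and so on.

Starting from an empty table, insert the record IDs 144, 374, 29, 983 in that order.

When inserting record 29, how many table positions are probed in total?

3

144: h=4 -> slot 4
374: h=4, probe 4,0 -> slot 0
29: h=4, probe 4,0,1 -> slot 1
983: h=3 -> slot 3
Table: [374, 29, —, 983, 144]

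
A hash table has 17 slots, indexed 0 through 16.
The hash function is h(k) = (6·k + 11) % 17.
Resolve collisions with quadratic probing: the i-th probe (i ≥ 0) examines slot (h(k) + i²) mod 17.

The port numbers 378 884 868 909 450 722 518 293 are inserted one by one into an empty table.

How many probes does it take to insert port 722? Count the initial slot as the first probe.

3

378: h=1 -> slot 1
884: h=11 -> slot 11
868: h=0 -> slot 0
909: h=8 -> slot 8
450: h=8, probe 8,9 -> slot 9
722: h=8, probe 8,9,12 -> slot 12
518: h=8, probe 8,9,12,0,7 -> slot 7
293: h=1, probe 1,2 -> slot 2
Table: [868, 378, 293, ∅, ∅, ∅, ∅, 518, 909, 450, ∅, 884, 722, ∅, ∅, ∅, ∅]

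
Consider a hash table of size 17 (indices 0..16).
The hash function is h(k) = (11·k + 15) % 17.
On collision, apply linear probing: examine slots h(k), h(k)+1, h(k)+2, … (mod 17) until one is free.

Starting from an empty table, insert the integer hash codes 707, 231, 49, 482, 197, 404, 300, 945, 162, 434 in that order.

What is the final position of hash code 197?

8

707: h=6 → slot 6
231: h=6, probe 6,7 → slot 7
49: h=10 → slot 10
482: h=13 → slot 13
197: h=6, probe 6,7,8 → slot 8
404: h=5 → slot 5
300: h=0 → slot 0
945: h=6, probe 6,7,8,9 → slot 9
162: h=12 → slot 12
434: h=12, probe 12,13,14 → slot 14
Table: [300, ∅, ∅, ∅, ∅, 404, 707, 231, 197, 945, 49, ∅, 162, 482, 434, ∅, ∅]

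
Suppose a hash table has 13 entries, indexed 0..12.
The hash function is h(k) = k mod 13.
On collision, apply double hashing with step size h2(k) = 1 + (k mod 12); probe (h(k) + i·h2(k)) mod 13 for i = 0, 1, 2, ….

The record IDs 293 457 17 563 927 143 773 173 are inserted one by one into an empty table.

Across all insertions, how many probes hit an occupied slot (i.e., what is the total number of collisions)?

Insert 293: h=7, slot 7 empty => index 7.
Insert 457: h=2, slot 2 empty => index 2.
Insert 17: h=4, slot 4 empty => index 4.
Insert 563: h=4, h2=12, slot 4 occupied => index 3.
Insert 927: h=4, h2=4, slot 4 occupied => index 8.
Insert 143: h=0, slot 0 empty => index 0.
Insert 773: h=6, slot 6 empty => index 6.
Insert 173: h=4, h2=6, slot 4 occupied => index 10.
Table: [143, _, 457, 563, 17, _, 773, 293, 927, _, 173, _, _]

3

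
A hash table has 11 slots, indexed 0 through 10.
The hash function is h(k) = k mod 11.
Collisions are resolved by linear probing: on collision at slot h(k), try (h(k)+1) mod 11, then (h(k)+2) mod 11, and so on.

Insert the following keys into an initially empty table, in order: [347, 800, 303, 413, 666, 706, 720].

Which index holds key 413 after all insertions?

9

347: h=6 => slot 6
800: h=8 => slot 8
303: h=6, probe 6,7 => slot 7
413: h=6, probe 6,7,8,9 => slot 9
666: h=6, probe 6,7,8,9,10 => slot 10
706: h=2 => slot 2
720: h=5 => slot 5
Table: [-, -, 706, -, -, 720, 347, 303, 800, 413, 666]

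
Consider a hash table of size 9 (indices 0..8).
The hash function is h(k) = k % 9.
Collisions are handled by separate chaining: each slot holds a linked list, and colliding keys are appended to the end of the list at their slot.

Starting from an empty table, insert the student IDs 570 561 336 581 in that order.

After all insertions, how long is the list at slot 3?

3

Insert 570: h=3, bucket 3 empty -> new chain.
Insert 561: h=3, bucket 3 nonempty -> append to chain.
Insert 336: h=3, bucket 3 nonempty -> append to chain.
Insert 581: h=5, bucket 5 empty -> new chain.
Final buckets:
0: _
1: _
2: _
3: 570 -> 561 -> 336
4: _
5: 581
6: _
7: _
8: _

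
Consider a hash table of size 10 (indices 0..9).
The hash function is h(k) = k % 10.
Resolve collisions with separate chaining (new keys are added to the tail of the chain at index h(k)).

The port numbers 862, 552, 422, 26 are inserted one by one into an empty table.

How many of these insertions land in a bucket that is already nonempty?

Insert 862: h=2, bucket 2 empty -> new chain.
Insert 552: h=2, bucket 2 nonempty -> append to chain.
Insert 422: h=2, bucket 2 nonempty -> append to chain.
Insert 26: h=6, bucket 6 empty -> new chain.
Final buckets:
0: -
1: -
2: 862 -> 552 -> 422
3: -
4: -
5: -
6: 26
7: -
8: -
9: -

2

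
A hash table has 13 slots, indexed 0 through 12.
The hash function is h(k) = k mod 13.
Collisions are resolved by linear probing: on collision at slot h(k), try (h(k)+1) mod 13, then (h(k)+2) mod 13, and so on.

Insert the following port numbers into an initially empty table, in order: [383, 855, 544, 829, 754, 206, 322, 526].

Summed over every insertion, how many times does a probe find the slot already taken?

Insert 383: h=6, slot 6 empty => index 6.
Insert 855: h=10, slot 10 empty => index 10.
Insert 544: h=11, slot 11 empty => index 11.
Insert 829: h=10, slots 10,11 occupied => index 12.
Insert 754: h=0, slot 0 empty => index 0.
Insert 206: h=11, slots 11,12,0 occupied => index 1.
Insert 322: h=10, slots 10,11,12,0,1 occupied => index 2.
Insert 526: h=6, slot 6 occupied => index 7.
Table: [754, 206, 322, -, -, -, 383, 526, -, -, 855, 544, 829]

11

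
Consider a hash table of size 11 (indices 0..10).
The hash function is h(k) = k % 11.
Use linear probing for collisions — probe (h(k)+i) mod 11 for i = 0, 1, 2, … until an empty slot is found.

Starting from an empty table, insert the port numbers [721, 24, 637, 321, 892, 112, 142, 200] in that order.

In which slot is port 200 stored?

721 hashes to 6; slot 6 is free -> place at 6.
24 hashes to 2; slot 2 is free -> place at 2.
637 hashes to 10; slot 10 is free -> place at 10.
321 hashes to 2; 2 taken -> place at 3.
892 hashes to 1; slot 1 is free -> place at 1.
112 hashes to 2; 2,3 taken -> place at 4.
142 hashes to 10; 10 taken -> place at 0.
200 hashes to 2; 2,3,4 taken -> place at 5.
Table: [142, 892, 24, 321, 112, 200, 721, ∅, ∅, ∅, 637]

5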